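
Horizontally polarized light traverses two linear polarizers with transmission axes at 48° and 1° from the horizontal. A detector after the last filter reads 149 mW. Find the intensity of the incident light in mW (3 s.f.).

I₀ ≈ 715 mW

By Malus's law, I₁ = I₀ cos²(48° − 0°) = I₀ cos²(48°) = 0.4477 I₀.
I₂ = I₁ cos²(1° − 48°) = 0.4477 I₀ · cos²(47°) = 0.2083 I₀.
So 149 mW = 0.2083 I₀, giving I₀ = 149/0.2083 = 715.5 mW.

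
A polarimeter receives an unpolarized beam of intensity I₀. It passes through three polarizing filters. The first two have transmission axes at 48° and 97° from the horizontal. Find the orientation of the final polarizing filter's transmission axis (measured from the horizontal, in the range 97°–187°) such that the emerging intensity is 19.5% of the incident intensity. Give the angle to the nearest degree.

Unpolarized light through the first polarizer → I₁ = ½ I₀, now polarized at 48°.
I₂ = I₁ cos²(97° − 48°) = 0.5 I₀ · cos²(49°) = 0.2152 I₀.
Need I₃/I₀ = 0.195, so cos²(θ − 97°) = 0.195 / 0.2152 = 0.9061.
θ − 97° = arccos(√0.9061) = 17.8°, giving θ ≈ 97 + 17.8 = 114.8°.

θ ≈ 115°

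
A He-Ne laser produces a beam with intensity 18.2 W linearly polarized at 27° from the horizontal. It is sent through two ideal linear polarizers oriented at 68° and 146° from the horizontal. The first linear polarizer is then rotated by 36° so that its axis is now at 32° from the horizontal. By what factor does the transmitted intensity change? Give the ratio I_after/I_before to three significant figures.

Before rotation:
I₁ = I₀ cos²(68° − 27°) = I₀ cos²(41°) = 0.5696 I₀.
I₂ = I₁ cos²(146° − 68°) = 0.5696 I₀ · cos²(78°) = 0.02462 I₀.
After rotation:
I₁ = I₀ cos²(32° − 27°) = I₀ cos²(5°) = 0.9924 I₀.
Angle between axes 1 and 2: 66°. I₂ = 0.9924 I₀ · cos²(66°) = 0.1642 I₀.
Ratio = 0.1642 / 0.02462 = 6.668.

I_new/I_old ≈ 6.67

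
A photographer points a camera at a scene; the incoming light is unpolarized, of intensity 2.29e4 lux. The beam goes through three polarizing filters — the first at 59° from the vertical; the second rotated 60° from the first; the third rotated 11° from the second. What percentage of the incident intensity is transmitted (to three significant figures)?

≈ 12.0%

Unpolarized light through the first polarizer → I₁ = 2.29e4 lux/2 = 1.145e+04 lux, polarized at 59°.
I₂ = I₁ · cos²(60°) = 1.145e+04 · 0.25 = 2863 lux.
I₃ = I₂ · cos²(11°) = 2863 · 0.9636 = 2758 lux.
That is 12.04% of the incident intensity.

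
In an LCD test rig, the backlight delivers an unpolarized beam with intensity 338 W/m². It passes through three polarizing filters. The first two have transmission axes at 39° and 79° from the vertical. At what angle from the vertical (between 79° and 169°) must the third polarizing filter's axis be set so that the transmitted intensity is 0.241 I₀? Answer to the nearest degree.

θ ≈ 104°

Unpolarized light through the first polarizer → I₁ = ½ I₀, now polarized at 39°.
I₂ = I₁ cos²(79° − 39°) = 0.5 I₀ · cos²(40°) = 0.2934 I₀.
Need I₃/I₀ = 0.241, so cos²(θ − 79°) = 0.241 / 0.2934 = 0.8214.
θ − 79° = arccos(√0.8214) = 25.0°, giving θ ≈ 79 + 25.0 = 104.0°.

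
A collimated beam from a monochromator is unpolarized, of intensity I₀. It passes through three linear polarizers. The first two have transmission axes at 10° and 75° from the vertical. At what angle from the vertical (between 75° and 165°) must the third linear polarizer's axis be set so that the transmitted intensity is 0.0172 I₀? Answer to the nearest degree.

Unpolarized light through the first polarizer → I₁ = ½ I₀, now polarized at 10°.
I₂ = I₁ cos²(75° − 10°) = 0.5 I₀ · cos²(65°) = 0.0893 I₀.
Need I₃/I₀ = 0.0172, so cos²(θ − 75°) = 0.0172 / 0.0893 = 0.1926.
θ − 75° = arccos(√0.1926) = 64.0°, giving θ ≈ 75 + 64.0 = 139.0°.

θ ≈ 139°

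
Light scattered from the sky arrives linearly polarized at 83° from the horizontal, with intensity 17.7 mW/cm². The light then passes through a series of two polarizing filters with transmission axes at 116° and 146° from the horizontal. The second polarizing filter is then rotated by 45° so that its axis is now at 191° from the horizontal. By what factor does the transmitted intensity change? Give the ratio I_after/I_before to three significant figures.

I_new/I_old ≈ 0.0893

Before rotation:
I₁ = I₀ cos²(116° − 83°) = I₀ cos²(33°) = 0.7034 I₀.
I₂ = I₁ cos²(146° − 116°) = 0.7034 I₀ · cos²(30°) = 0.5275 I₀.
After rotation:
I₁ = I₀ cos²(116° − 83°) = I₀ cos²(33°) = 0.7034 I₀.
I₂ = I₁ cos²(191° − 116°) = 0.7034 I₀ · cos²(75°) = 0.04712 I₀.
Ratio = 0.04712 / 0.5275 = 0.08932.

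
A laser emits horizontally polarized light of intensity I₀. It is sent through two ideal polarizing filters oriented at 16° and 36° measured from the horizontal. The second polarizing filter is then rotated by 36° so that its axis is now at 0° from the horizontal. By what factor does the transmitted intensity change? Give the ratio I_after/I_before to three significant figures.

I_new/I_old ≈ 1.05

Before rotation:
I₁ = I₀ cos²(16° − 0°) = I₀ cos²(16°) = 0.924 I₀.
I₂ = I₁ cos²(36° − 16°) = 0.924 I₀ · cos²(20°) = 0.8159 I₀.
After rotation:
I₁ = I₀ cos²(16° − 0°) = I₀ cos²(16°) = 0.924 I₀.
I₂ = I₁ cos²(0° − 16°) = 0.924 I₀ · cos²(16°) = 0.8538 I₀.
Ratio = 0.8538 / 0.8159 = 1.046.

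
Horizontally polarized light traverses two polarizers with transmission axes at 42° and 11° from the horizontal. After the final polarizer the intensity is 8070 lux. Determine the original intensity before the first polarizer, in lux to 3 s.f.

I₁ = I₀ cos²(42° − 0°) = I₀ cos²(42°) = 0.5523 I₀.
I₂ = I₁ cos²(11° − 42°) = 0.5523 I₀ · cos²(31°) = 0.4058 I₀.
So 8070 lux = 0.4058 I₀, giving I₀ = 8070/0.4058 = 1.989e+04 lux.

I₀ ≈ 1.99e4 lux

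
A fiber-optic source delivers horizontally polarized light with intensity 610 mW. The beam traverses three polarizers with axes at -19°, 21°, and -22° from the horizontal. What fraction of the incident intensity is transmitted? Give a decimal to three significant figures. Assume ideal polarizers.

I/I₀ ≈ 0.281

I₁ = 610 mW · cos²(19°) = 545.3 mW.
I₂ = I₁ · cos²(40°) = 545.3 · 0.5868 = 320 mW.
I₃ = I₂ · cos²(43°) = 320 · 0.5349 = 171.2 mW.
Transmitted fraction = 0.2806.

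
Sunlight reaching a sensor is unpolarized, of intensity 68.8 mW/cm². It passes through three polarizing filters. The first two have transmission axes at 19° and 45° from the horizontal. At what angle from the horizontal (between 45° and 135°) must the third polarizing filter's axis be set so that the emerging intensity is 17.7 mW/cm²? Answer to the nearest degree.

θ ≈ 82°

Unpolarized light through the first polarizer → I₁ = ½ I₀, now polarized at 19°.
I₂ = I₁ cos²(45° − 19°) = 0.5 I₀ · cos²(26°) = 0.4039 I₀.
Target fraction: 17.7 / 68.8 mW/cm² = 0.2573 of I₀.
Need I₃/I₀ = 0.2573, so cos²(θ − 45°) = 0.2573 / 0.4039 = 0.6369.
θ − 45° = arccos(√0.6369) = 37.1°, giving θ ≈ 45 + 37.1 = 82.1°.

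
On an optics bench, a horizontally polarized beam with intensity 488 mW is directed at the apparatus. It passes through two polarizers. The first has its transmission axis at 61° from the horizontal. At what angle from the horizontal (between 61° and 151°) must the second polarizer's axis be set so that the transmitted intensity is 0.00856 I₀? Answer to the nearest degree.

By Malus's law, I₁ = I₀ cos²(61° − 0°) = I₀ cos²(61°) = 0.235 I₀.
Need I₂/I₀ = 0.00856, so cos²(θ − 61°) = 0.00856 / 0.235 = 0.03642.
θ − 61° = arccos(√0.03642) = 79.0°, giving θ ≈ 61 + 79.0 = 140.0°.

θ ≈ 140°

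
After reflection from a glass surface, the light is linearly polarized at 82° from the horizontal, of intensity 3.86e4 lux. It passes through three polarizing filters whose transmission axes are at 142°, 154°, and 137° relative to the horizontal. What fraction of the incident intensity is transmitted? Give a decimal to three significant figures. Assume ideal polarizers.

I/I₀ ≈ 0.219

By Malus's law, I₁ = 3.86e4 lux · cos²(60°) = 9650 lux.
I₂ = I₁ · cos²(12°) = 9650 · 0.9568 = 9233 lux.
I₃ = I₂ · cos²(17°) = 9233 · 0.9145 = 8444 lux.
Transmitted fraction = 0.2187.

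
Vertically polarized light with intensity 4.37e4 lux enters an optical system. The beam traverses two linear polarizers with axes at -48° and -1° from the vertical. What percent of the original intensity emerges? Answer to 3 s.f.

I₁ = 4.37e4 lux · cos²(48°) = 1.957e+04 lux.
I₂ = I₁ · cos²(47°) = 1.957e+04 · 0.4651 = 9101 lux.
That is 20.83% of the incident intensity.

≈ 20.8%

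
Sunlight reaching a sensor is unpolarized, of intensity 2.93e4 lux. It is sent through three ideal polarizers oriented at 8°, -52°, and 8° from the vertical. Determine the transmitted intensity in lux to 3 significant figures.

I ≈ 916 lux

Unpolarized light through the first polarizer → I₁ = 2.93e4 lux/2 = 1.465e+04 lux, polarized at 8°.
I₂ = I₁ · cos²(60°) = 1.465e+04 · 0.25 = 3663 lux.
I₃ = I₂ · cos²(60°) = 3663 · 0.25 = 915.6 lux.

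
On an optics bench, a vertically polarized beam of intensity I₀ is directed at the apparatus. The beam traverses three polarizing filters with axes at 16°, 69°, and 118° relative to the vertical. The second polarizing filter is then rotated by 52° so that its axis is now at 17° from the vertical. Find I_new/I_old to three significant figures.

I_new/I_old ≈ 0.233

Before rotation:
I₁ = I₀ cos²(16° − 0°) = I₀ cos²(16°) = 0.924 I₀.
I₂ = I₁ cos²(69° − 16°) = 0.924 I₀ · cos²(53°) = 0.3347 I₀.
I₃ = I₂ cos²(118° − 69°) = 0.3347 I₀ · cos²(49°) = 0.144 I₀.
After rotation:
I₁ = I₀ cos²(16° − 0°) = I₀ cos²(16°) = 0.924 I₀.
I₂ = I₁ cos²(17° − 16°) = 0.924 I₀ · cos²(1°) = 0.9237 I₀.
Angle between axes 2 and 3: 79°. I₃ = 0.9237 I₀ · cos²(79°) = 0.03363 I₀.
Ratio = 0.03363 / 0.144 = 0.2335.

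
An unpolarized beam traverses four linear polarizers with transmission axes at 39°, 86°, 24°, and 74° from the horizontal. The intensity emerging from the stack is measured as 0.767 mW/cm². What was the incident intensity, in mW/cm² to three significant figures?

I₀ ≈ 36.2 mW/cm²

Unpolarized light through the first polarizer → I₁ = ½ I₀, now polarized at 39°.
I₂ = I₁ cos²(86° − 39°) = 0.5 I₀ · cos²(47°) = 0.2326 I₀.
I₃ = I₂ cos²(24° − 86°) = 0.2326 I₀ · cos²(62°) = 0.05126 I₀.
I₄ = I₃ cos²(74° − 24°) = 0.05126 I₀ · cos²(50°) = 0.02118 I₀.
So 0.767 mW/cm² = 0.02118 I₀, giving I₀ = 0.767/0.02118 = 36.22 mW/cm².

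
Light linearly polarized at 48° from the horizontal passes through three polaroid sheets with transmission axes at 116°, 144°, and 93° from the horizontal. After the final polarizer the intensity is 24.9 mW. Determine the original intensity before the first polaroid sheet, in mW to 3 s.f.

I₀ ≈ 575 mW

I₁ = I₀ cos²(116° − 48°) = I₀ cos²(68°) = 0.1403 I₀.
I₂ = I₁ cos²(144° − 116°) = 0.1403 I₀ · cos²(28°) = 0.1094 I₀.
I₃ = I₂ cos²(93° − 144°) = 0.1094 I₀ · cos²(51°) = 0.04333 I₀.
So 24.9 mW = 0.04333 I₀, giving I₀ = 24.9/0.04333 = 574.7 mW.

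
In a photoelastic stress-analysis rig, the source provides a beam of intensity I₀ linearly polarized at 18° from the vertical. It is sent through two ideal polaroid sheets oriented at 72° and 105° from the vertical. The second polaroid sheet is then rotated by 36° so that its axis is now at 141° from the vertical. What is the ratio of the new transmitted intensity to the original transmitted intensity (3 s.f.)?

I_new/I_old ≈ 0.183

Before rotation:
I₁ = I₀ cos²(72° − 18°) = I₀ cos²(54°) = 0.3455 I₀.
I₂ = I₁ cos²(105° − 72°) = 0.3455 I₀ · cos²(33°) = 0.243 I₀.
After rotation:
I₁ = I₀ cos²(72° − 18°) = I₀ cos²(54°) = 0.3455 I₀.
I₂ = I₁ cos²(141° − 72°) = 0.3455 I₀ · cos²(69°) = 0.04437 I₀.
Ratio = 0.04437 / 0.243 = 0.1826.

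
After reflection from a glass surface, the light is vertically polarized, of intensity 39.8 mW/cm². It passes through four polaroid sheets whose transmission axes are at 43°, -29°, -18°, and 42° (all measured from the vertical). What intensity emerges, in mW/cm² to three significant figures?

I ≈ 0.490 mW/cm²

I₁ = 39.8 mW/cm² · cos²(43°) = 21.29 mW/cm².
I₂ = I₁ · cos²(72°) = 21.29 · 0.09549 = 2.033 mW/cm².
I₃ = I₂ · cos²(11°) = 2.033 · 0.9636 = 1.959 mW/cm².
I₄ = I₃ · cos²(60°) = 1.959 · 0.25 = 0.4897 mW/cm².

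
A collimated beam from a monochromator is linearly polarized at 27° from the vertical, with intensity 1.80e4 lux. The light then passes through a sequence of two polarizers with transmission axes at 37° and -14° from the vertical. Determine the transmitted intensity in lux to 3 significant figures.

I ≈ 6910 lux

I₁ = 1.80e4 lux · cos²(10°) = 1.746e+04 lux.
I₂ = I₁ · cos²(51°) = 1.746e+04 · 0.396 = 6914 lux.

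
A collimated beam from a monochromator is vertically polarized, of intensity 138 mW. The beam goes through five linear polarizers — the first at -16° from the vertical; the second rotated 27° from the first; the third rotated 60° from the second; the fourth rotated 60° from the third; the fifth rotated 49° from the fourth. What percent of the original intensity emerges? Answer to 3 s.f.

≈ 1.97%

I₁ = 138 mW · cos²(16°) = 127.5 mW.
I₂ = I₁ · cos²(27°) = 127.5 · 0.7939 = 101.2 mW.
I₃ = I₂ · cos²(60°) = 101.2 · 0.25 = 25.31 mW.
I₄ = I₃ · cos²(60°) = 25.31 · 0.25 = 6.327 mW.
I₅ = I₄ · cos²(49°) = 6.327 · 0.4304 = 2.723 mW.
That is 1.973% of the incident intensity.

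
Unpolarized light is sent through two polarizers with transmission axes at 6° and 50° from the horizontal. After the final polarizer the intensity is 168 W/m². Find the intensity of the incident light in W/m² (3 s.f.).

Unpolarized light through the first polarizer → I₁ = ½ I₀, now polarized at 6°.
I₂ = I₁ cos²(50° − 6°) = 0.5 I₀ · cos²(44°) = 0.2587 I₀.
So 168 W/m² = 0.2587 I₀, giving I₀ = 168/0.2587 = 649.3 W/m².

I₀ ≈ 649 W/m²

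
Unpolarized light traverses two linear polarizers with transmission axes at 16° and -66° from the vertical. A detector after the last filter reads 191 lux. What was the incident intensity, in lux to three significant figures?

Unpolarized light through the first polarizer → I₁ = ½ I₀, now polarized at 16°.
I₂ = I₁ cos²(-66° − 16°) = 0.5 I₀ · cos²(82°) = 0.009685 I₀.
So 191 lux = 0.009685 I₀, giving I₀ = 191/0.009685 = 1.972e+04 lux.

I₀ ≈ 1.97e4 lux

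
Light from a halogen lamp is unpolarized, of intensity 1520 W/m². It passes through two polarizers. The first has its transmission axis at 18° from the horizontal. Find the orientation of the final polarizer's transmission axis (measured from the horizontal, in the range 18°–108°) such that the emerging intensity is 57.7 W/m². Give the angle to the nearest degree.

Unpolarized light through the first polarizer → I₁ = ½ I₀, now polarized at 18°.
Target fraction: 57.7 / 1520 W/m² = 0.03796 of I₀.
Need I₂/I₀ = 0.03796, so cos²(θ − 18°) = 0.03796 / 0.5 = 0.07592.
θ − 18° = arccos(√0.07592) = 74.0°, giving θ ≈ 18 + 74.0 = 92.0°.

θ ≈ 92°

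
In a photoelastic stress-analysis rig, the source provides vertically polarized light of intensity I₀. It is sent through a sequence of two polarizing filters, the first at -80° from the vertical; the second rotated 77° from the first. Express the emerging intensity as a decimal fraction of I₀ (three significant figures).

≈ 0.00153 I₀

By Malus's law, I₁ = I₀ cos²(-80° − 0°) = I₀ cos²(80°) = 0.03015 I₀.
I₂ = I₁ cos²(77°) = 0.03015 · 0.0506 I₀ = 0.001526 I₀.
Transmitted fraction = 0.001526.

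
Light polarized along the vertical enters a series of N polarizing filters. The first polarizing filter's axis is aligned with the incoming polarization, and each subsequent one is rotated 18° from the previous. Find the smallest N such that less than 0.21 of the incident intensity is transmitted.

First polarizer is aligned with the polarization: full transmission.
Each further stage multiplies by cos²(18°) = 0.9045.
After N polarizers: T = 0.9045^(N−1). Require T < 0.21 ⇒ N−1 > ln(0.21)/ln(0.9045) = 15.55, so N−1 ≥ 16 and N = 17.
Check: N=17 gives T = 0.2007 < 0.21; N=16 gives T = 0.2219.

N = 17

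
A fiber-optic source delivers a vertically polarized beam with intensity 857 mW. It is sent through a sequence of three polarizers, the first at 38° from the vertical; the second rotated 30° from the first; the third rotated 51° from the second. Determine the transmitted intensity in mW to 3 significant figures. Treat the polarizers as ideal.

I₁ = 857 mW · cos²(38°) = 532.2 mW.
I₂ = I₁ · cos²(30°) = 532.2 · 0.75 = 399.1 mW.
I₃ = I₂ · cos²(51°) = 399.1 · 0.396 = 158.1 mW.

I ≈ 158 mW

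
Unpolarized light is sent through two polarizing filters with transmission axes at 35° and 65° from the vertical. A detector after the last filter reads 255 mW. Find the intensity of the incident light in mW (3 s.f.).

I₀ ≈ 680 mW

Unpolarized light through the first polarizer → I₁ = ½ I₀, now polarized at 35°.
I₂ = I₁ cos²(65° − 35°) = 0.5 I₀ · cos²(30°) = 0.375 I₀.
So 255 mW = 0.375 I₀, giving I₀ = 255/0.375 = 680 mW.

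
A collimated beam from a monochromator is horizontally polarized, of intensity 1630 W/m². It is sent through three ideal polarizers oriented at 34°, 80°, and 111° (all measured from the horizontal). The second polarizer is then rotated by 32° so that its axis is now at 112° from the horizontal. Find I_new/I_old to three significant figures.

I_new/I_old ≈ 0.122

Before rotation:
By Malus's law, I₁ = I₀ cos²(34° − 0°) = I₀ cos²(34°) = 0.6873 I₀.
I₂ = I₁ cos²(80° − 34°) = 0.6873 I₀ · cos²(46°) = 0.3317 I₀.
I₃ = I₂ cos²(111° − 80°) = 0.3317 I₀ · cos²(31°) = 0.2437 I₀.
After rotation:
I₁ = I₀ cos²(34° − 0°) = I₀ cos²(34°) = 0.6873 I₀.
I₂ = I₁ cos²(112° − 34°) = 0.6873 I₀ · cos²(78°) = 0.02971 I₀.
I₃ = I₂ cos²(111° − 112°) = 0.02971 I₀ · cos²(1°) = 0.0297 I₀.
Ratio = 0.0297 / 0.2437 = 0.1219.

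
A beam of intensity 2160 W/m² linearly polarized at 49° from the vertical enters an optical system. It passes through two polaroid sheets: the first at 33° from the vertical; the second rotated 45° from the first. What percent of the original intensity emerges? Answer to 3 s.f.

By Malus's law, I₁ = 2160 W/m² · cos²(16°) = 1996 W/m².
I₂ = I₁ · cos²(45°) = 1996 · 0.5 = 997.9 W/m².
That is 46.2% of the incident intensity.

≈ 46.2%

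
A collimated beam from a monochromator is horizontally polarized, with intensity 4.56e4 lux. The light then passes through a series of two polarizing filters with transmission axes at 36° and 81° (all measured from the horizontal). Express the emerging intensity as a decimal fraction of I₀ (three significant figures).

I/I₀ ≈ 0.327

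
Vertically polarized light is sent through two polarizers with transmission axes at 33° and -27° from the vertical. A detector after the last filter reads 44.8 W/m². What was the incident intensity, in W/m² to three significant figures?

I₀ ≈ 255 W/m²

By Malus's law, I₁ = I₀ cos²(33° − 0°) = I₀ cos²(33°) = 0.7034 I₀.
I₂ = I₁ cos²(-27° − 33°) = 0.7034 I₀ · cos²(60°) = 0.1758 I₀.
So 44.8 W/m² = 0.1758 I₀, giving I₀ = 44.8/0.1758 = 254.8 W/m².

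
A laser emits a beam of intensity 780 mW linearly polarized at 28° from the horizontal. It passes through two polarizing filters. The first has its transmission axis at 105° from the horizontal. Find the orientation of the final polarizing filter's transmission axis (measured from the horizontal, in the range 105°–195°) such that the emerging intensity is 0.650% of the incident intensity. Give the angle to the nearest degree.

I₁ = I₀ cos²(105° − 28°) = I₀ cos²(77°) = 0.0506 I₀.
Need I₂/I₀ = 0.0065, so cos²(θ − 105°) = 0.0065 / 0.0506 = 0.1285.
θ − 105° = arccos(√0.1285) = 69.0°, giving θ ≈ 105 + 69.0 = 174.0°.

θ ≈ 174°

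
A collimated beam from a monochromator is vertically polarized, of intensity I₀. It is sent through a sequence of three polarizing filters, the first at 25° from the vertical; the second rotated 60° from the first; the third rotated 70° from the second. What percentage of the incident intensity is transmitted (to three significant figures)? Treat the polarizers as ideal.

I₁ = I₀ cos²(25° − 0°) = I₀ cos²(25°) = 0.8214 I₀.
I₂ = I₁ cos²(60°) = 0.8214 · 0.25 I₀ = 0.2053 I₀.
I₃ = I₂ cos²(70°) = 0.2053 · 0.117 I₀ = 0.02402 I₀.
That is 2.402% of the incident intensity.

≈ 2.40%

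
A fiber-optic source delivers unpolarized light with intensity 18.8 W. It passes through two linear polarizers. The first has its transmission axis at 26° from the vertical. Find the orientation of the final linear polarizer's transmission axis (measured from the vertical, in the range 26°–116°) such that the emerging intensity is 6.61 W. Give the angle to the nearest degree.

θ ≈ 59°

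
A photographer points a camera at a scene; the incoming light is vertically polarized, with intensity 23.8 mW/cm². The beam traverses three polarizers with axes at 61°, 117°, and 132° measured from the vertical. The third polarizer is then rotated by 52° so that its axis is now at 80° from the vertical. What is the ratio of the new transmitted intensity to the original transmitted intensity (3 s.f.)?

I_new/I_old ≈ 0.684

Before rotation:
I₁ = I₀ cos²(61° − 0°) = I₀ cos²(61°) = 0.235 I₀.
I₂ = I₁ cos²(117° − 61°) = 0.235 I₀ · cos²(56°) = 0.0735 I₀.
I₃ = I₂ cos²(132° − 117°) = 0.0735 I₀ · cos²(15°) = 0.06857 I₀.
After rotation:
I₁ = I₀ cos²(61° − 0°) = I₀ cos²(61°) = 0.235 I₀.
I₂ = I₁ cos²(117° − 61°) = 0.235 I₀ · cos²(56°) = 0.0735 I₀.
I₃ = I₂ cos²(80° − 117°) = 0.0735 I₀ · cos²(37°) = 0.04688 I₀.
Ratio = 0.04688 / 0.06857 = 0.6836.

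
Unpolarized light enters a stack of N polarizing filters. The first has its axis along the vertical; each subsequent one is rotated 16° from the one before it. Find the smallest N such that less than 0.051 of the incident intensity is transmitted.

First polarizer halves the unpolarized light: factor 1/2.
Each further stage multiplies by cos²(16°) = 0.924.
After N polarizers: T = 0.5·0.924^(N−1). Require T < 0.051 ⇒ N−1 > ln(0.051/0.5)/ln(0.924) = 28.89, so N−1 ≥ 29 and N = 30.
Check: N=30 gives T = 0.05056 < 0.051; N=29 gives T = 0.05471.

N = 30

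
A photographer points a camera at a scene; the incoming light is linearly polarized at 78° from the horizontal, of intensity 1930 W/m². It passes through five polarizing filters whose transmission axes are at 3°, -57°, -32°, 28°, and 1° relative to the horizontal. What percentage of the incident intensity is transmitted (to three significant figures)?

≈ 0.273%

I₁ = 1930 W/m² · cos²(75°) = 129.3 W/m².
I₂ = I₁ · cos²(60°) = 129.3 · 0.25 = 32.32 W/m².
I₃ = I₂ · cos²(25°) = 32.32 · 0.8214 = 26.55 W/m².
I₄ = I₃ · cos²(60°) = 26.55 · 0.25 = 6.637 W/m².
I₅ = I₄ · cos²(27°) = 6.637 · 0.7939 = 5.269 W/m².
That is 0.273% of the incident intensity.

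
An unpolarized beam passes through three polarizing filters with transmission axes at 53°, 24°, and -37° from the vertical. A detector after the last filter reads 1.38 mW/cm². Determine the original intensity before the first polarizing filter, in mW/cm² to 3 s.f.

I₀ ≈ 15.4 mW/cm²

Unpolarized light through the first polarizer → I₁ = ½ I₀, now polarized at 53°.
I₂ = I₁ cos²(24° − 53°) = 0.5 I₀ · cos²(29°) = 0.3825 I₀.
I₃ = I₂ cos²(-37° − 24°) = 0.3825 I₀ · cos²(61°) = 0.0899 I₀.
So 1.38 mW/cm² = 0.0899 I₀, giving I₀ = 1.38/0.0899 = 15.35 mW/cm².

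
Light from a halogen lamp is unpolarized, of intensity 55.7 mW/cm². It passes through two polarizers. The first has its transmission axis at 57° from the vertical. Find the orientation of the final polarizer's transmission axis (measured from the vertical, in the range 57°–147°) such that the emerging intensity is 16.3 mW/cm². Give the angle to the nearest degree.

θ ≈ 97°

Unpolarized light through the first polarizer → I₁ = ½ I₀, now polarized at 57°.
Target fraction: 16.3 / 55.7 mW/cm² = 0.2926 of I₀.
Need I₂/I₀ = 0.2926, so cos²(θ − 57°) = 0.2926 / 0.5 = 0.5853.
θ − 57° = arccos(√0.5853) = 40.1°, giving θ ≈ 57 + 40.1 = 97.1°.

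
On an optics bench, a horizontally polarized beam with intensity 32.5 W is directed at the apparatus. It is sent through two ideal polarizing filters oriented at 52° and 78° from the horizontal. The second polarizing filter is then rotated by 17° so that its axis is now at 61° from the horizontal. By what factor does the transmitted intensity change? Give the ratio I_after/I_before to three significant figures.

I_new/I_old ≈ 1.21

Before rotation:
I₁ = I₀ cos²(52° − 0°) = I₀ cos²(52°) = 0.379 I₀.
I₂ = I₁ cos²(78° − 52°) = 0.379 I₀ · cos²(26°) = 0.3062 I₀.
After rotation:
I₁ = I₀ cos²(52° − 0°) = I₀ cos²(52°) = 0.379 I₀.
I₂ = I₁ cos²(61° − 52°) = 0.379 I₀ · cos²(9°) = 0.3698 I₀.
Ratio = 0.3698 / 0.3062 = 1.208.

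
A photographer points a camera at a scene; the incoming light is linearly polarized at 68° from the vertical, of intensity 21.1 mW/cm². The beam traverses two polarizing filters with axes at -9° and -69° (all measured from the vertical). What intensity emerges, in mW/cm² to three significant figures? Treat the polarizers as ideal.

I ≈ 0.267 mW/cm²

By Malus's law, I₁ = 21.1 mW/cm² · cos²(77°) = 1.068 mW/cm².
I₂ = I₁ · cos²(60°) = 1.068 · 0.25 = 0.2669 mW/cm².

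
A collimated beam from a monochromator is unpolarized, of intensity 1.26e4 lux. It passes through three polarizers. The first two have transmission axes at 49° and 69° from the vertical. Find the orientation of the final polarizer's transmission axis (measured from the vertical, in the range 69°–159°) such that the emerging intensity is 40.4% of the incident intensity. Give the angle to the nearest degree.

Unpolarized light through the first polarizer → I₁ = ½ I₀, now polarized at 49°.
I₂ = I₁ cos²(69° − 49°) = 0.5 I₀ · cos²(20°) = 0.4415 I₀.
Need I₃/I₀ = 0.404, so cos²(θ − 69°) = 0.404 / 0.4415 = 0.915.
θ − 69° = arccos(√0.915) = 16.9°, giving θ ≈ 69 + 16.9 = 85.9°.

θ ≈ 86°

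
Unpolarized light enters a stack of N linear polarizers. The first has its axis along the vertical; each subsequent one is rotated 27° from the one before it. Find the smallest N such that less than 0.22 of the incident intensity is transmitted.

First polarizer halves the unpolarized light: factor 1/2.
Each further stage multiplies by cos²(27°) = 0.7939.
After N polarizers: T = 0.5·0.7939^(N−1). Require T < 0.22 ⇒ N−1 > ln(0.22/0.5)/ln(0.7939) = 3.56, so N−1 ≥ 4 and N = 5.
Check: N=5 gives T = 0.1986 < 0.22; N=4 gives T = 0.2502.

N = 5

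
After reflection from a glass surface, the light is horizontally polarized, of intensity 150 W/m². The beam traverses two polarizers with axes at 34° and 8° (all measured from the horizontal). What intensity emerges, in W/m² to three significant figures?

I ≈ 83.3 W/m²

I₁ = 150 W/m² · cos²(34°) = 103.1 W/m².
I₂ = I₁ · cos²(26°) = 103.1 · 0.8078 = 83.28 W/m².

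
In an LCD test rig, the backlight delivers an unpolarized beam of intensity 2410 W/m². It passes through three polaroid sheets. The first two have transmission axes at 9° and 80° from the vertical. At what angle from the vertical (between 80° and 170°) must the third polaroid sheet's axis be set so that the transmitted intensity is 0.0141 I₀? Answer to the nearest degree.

θ ≈ 139°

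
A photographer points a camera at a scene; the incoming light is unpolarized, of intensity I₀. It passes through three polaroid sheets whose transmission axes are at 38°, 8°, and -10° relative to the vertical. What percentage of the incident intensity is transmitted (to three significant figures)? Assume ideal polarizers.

≈ 33.9%

Unpolarized light through the first polarizer → I₁ = ½ I₀, now polarized at 38°.
I₂ = I₁ cos²(8° − 38°) = 0.5 I₀ · cos²(30°) = 0.375 I₀.
I₃ = I₂ cos²(-10° − 8°) = 0.375 I₀ · cos²(18°) = 0.3392 I₀.
That is 33.92% of the incident intensity.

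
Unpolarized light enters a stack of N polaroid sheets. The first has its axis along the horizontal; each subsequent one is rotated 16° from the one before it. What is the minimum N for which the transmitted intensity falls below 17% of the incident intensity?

N = 15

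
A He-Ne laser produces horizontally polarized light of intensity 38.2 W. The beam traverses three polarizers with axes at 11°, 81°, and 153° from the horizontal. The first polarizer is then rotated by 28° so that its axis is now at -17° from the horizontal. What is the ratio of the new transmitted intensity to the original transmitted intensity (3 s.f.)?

I_new/I_old ≈ 0.157

Before rotation:
I₁ = I₀ cos²(11° − 0°) = I₀ cos²(11°) = 0.9636 I₀.
I₂ = I₁ cos²(81° − 11°) = 0.9636 I₀ · cos²(70°) = 0.1127 I₀.
I₃ = I₂ cos²(153° − 81°) = 0.1127 I₀ · cos²(72°) = 0.01076 I₀.
After rotation:
I₁ = I₀ cos²(-17° − 0°) = I₀ cos²(17°) = 0.9145 I₀.
Angle between axes 1 and 2: 82°. I₂ = 0.9145 I₀ · cos²(82°) = 0.01771 I₀.
I₃ = I₂ cos²(153° − 81°) = 0.01771 I₀ · cos²(72°) = 0.001691 I₀.
Ratio = 0.001691 / 0.01076 = 0.1571.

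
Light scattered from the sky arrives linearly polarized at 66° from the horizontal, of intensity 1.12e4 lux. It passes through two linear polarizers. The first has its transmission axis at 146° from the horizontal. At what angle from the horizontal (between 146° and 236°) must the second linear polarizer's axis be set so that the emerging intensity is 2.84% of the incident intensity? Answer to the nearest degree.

I₁ = I₀ cos²(146° − 66°) = I₀ cos²(80°) = 0.03015 I₀.
Need I₂/I₀ = 0.0284, so cos²(θ − 146°) = 0.0284 / 0.03015 = 0.9418.
θ − 146° = arccos(√0.9418) = 14.0°, giving θ ≈ 146 + 14.0 = 160.0°.

θ ≈ 160°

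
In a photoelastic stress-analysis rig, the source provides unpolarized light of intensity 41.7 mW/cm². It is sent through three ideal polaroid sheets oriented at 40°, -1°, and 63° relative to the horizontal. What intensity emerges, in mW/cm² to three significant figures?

Unpolarized light through the first polarizer → I₁ = 41.7 mW/cm²/2 = 20.85 mW/cm², polarized at 40°.
I₂ = I₁ · cos²(41°) = 20.85 · 0.5696 = 11.88 mW/cm².
I₃ = I₂ · cos²(64°) = 11.88 · 0.1922 = 2.282 mW/cm².

I ≈ 2.28 mW/cm²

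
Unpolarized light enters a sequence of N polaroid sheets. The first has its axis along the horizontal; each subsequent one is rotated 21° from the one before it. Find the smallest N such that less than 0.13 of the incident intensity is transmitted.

First polarizer halves the unpolarized light: factor 1/2.
Each further stage multiplies by cos²(21°) = 0.8716.
After N polarizers: T = 0.5·0.8716^(N−1). Require T < 0.13 ⇒ N−1 > ln(0.13/0.5)/ln(0.8716) = 9.80, so N−1 ≥ 10 and N = 11.
Check: N=11 gives T = 0.1265 < 0.13; N=10 gives T = 0.1451.

N = 11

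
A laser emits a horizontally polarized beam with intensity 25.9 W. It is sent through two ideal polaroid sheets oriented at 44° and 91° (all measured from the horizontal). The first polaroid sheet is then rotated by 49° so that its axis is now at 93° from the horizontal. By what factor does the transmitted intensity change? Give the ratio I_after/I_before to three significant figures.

I_new/I_old ≈ 0.0114

Before rotation:
I₁ = I₀ cos²(44° − 0°) = I₀ cos²(44°) = 0.5174 I₀.
I₂ = I₁ cos²(91° − 44°) = 0.5174 I₀ · cos²(47°) = 0.2407 I₀.
After rotation:
I₁ = I₀ cos²(93° − 0°) = I₀ cos²(87°) = 0.002739 I₀.
I₂ = I₁ cos²(91° − 93°) = 0.002739 I₀ · cos²(2°) = 0.002736 I₀.
Ratio = 0.002736 / 0.2407 = 0.01137.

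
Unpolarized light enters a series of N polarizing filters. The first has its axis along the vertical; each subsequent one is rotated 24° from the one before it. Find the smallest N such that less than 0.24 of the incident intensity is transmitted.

First polarizer halves the unpolarized light: factor 1/2.
Each further stage multiplies by cos²(24°) = 0.8346.
After N polarizers: T = 0.5·0.8346^(N−1). Require T < 0.24 ⇒ N−1 > ln(0.24/0.5)/ln(0.8346) = 4.06, so N−1 ≥ 5 and N = 6.
Check: N=6 gives T = 0.2024 < 0.24; N=5 gives T = 0.2426.

N = 6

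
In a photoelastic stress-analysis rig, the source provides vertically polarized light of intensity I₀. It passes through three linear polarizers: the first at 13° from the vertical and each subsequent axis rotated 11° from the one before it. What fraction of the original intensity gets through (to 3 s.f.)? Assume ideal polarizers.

≈ 0.882 I₀

By Malus's law, I₁ = I₀ cos²(13° − 0°) = I₀ cos²(13°) = 0.9494 I₀.
I₂ = I₁ cos²(11°) = 0.9494 · 0.9636 I₀ = 0.9148 I₀.
I₃ = I₂ cos²(11°) = 0.9148 · 0.9636 I₀ = 0.8815 I₀.
Transmitted fraction = 0.8815.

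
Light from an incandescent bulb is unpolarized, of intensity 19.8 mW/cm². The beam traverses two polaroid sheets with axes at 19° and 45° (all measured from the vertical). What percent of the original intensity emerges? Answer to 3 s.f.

≈ 40.4%

Unpolarized light through the first polarizer → I₁ = 19.8 mW/cm²/2 = 9.9 mW/cm², polarized at 19°.
I₂ = I₁ · cos²(26°) = 9.9 · 0.8078 = 7.998 mW/cm².
That is 40.39% of the incident intensity.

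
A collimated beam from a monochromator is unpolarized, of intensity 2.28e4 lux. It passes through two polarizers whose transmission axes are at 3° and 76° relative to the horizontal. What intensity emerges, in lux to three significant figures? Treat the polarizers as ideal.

I ≈ 974 lux

Unpolarized light through the first polarizer → I₁ = 2.28e4 lux/2 = 1.14e+04 lux, polarized at 3°.
I₂ = I₁ · cos²(73°) = 1.14e+04 · 0.08548 = 974.5 lux.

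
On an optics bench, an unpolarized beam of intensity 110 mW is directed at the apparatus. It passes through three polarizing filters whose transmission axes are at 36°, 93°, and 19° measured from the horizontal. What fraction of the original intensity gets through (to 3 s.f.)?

I/I₀ ≈ 0.0113

Unpolarized light through the first polarizer → I₁ = 110 mW/2 = 55 mW, polarized at 36°.
I₂ = I₁ · cos²(57°) = 55 · 0.2966 = 16.31 mW.
I₃ = I₂ · cos²(74°) = 16.31 · 0.07598 = 1.24 mW.
Transmitted fraction = 0.01127.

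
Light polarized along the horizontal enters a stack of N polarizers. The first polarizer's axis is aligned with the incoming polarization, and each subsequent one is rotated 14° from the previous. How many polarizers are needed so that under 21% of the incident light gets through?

N = 27

First polarizer is aligned with the polarization: full transmission.
Each further stage multiplies by cos²(14°) = 0.9415.
After N polarizers: T = 0.9415^(N−1). Require T < 0.21 ⇒ N−1 > ln(0.21)/ln(0.9415) = 25.88, so N−1 ≥ 26 and N = 27.
Check: N=27 gives T = 0.2085 < 0.21; N=26 gives T = 0.2214.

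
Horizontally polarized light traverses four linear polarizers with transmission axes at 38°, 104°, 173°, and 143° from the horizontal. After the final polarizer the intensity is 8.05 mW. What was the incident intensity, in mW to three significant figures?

By Malus's law, I₁ = I₀ cos²(38° − 0°) = I₀ cos²(38°) = 0.621 I₀.
I₂ = I₁ cos²(104° − 38°) = 0.621 I₀ · cos²(66°) = 0.1027 I₀.
I₃ = I₂ cos²(173° − 104°) = 0.1027 I₀ · cos²(69°) = 0.01319 I₀.
I₄ = I₃ cos²(143° − 173°) = 0.01319 I₀ · cos²(30°) = 0.009895 I₀.
So 8.05 mW = 0.009895 I₀, giving I₀ = 8.05/0.009895 = 813.6 mW.

I₀ ≈ 814 mW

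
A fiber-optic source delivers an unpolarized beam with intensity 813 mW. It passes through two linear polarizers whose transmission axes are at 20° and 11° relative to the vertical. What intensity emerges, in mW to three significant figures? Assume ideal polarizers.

I ≈ 397 mW

Unpolarized light through the first polarizer → I₁ = 813 mW/2 = 406.5 mW, polarized at 20°.
I₂ = I₁ · cos²(9°) = 406.5 · 0.9755 = 396.6 mW.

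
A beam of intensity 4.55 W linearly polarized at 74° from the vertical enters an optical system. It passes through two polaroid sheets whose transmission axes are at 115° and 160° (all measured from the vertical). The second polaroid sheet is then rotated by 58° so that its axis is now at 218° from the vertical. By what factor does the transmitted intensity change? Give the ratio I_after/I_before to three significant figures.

I_new/I_old ≈ 0.101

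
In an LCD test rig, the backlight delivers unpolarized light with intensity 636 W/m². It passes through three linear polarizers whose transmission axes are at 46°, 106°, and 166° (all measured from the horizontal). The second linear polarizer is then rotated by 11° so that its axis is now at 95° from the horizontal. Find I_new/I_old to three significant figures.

Before rotation:
Unpolarized light through the first polarizer → I₁ = ½ I₀, now polarized at 46°.
I₂ = I₁ cos²(106° − 46°) = 0.5 I₀ · cos²(60°) = 0.125 I₀.
I₃ = I₂ cos²(166° − 106°) = 0.125 I₀ · cos²(60°) = 0.03125 I₀.
After rotation:
Unpolarized light through the first polarizer → I₁ = ½ I₀, now polarized at 46°.
I₂ = I₁ cos²(95° − 46°) = 0.5 I₀ · cos²(49°) = 0.2152 I₀.
I₃ = I₂ cos²(166° − 95°) = 0.2152 I₀ · cos²(71°) = 0.02281 I₀.
Ratio = 0.02281 / 0.03125 = 0.7299.

I_new/I_old ≈ 0.730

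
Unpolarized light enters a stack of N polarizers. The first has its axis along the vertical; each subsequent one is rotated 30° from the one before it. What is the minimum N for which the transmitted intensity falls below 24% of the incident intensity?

N = 4

First polarizer halves the unpolarized light: factor 1/2.
Each further stage multiplies by cos²(30°) = 0.75.
After N polarizers: T = 0.5·0.75^(N−1). Require T < 0.24 ⇒ N−1 > ln(0.24/0.5)/ln(0.75) = 2.55, so N−1 ≥ 3 and N = 4.
Check: N=4 gives T = 0.2109 < 0.24; N=3 gives T = 0.2813.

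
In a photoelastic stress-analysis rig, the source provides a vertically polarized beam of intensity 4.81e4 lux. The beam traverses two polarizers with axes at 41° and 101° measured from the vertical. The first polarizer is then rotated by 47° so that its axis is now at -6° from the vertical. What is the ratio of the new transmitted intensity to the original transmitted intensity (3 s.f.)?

I_new/I_old ≈ 0.594

Before rotation:
By Malus's law, I₁ = I₀ cos²(41° − 0°) = I₀ cos²(41°) = 0.5696 I₀.
I₂ = I₁ cos²(101° − 41°) = 0.5696 I₀ · cos²(60°) = 0.1424 I₀.
After rotation:
I₁ = I₀ cos²(-6° − 0°) = I₀ cos²(6°) = 0.9891 I₀.
Angle between axes 1 and 2: 73°. I₂ = 0.9891 I₀ · cos²(73°) = 0.08455 I₀.
Ratio = 0.08455 / 0.1424 = 0.5937.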